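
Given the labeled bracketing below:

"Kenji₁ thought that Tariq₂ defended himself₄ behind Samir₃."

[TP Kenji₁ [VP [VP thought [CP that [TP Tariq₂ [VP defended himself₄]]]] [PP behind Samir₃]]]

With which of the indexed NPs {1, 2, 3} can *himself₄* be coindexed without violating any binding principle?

{2}

*himself* is an anaphor, so Principle A applies: it must be bound in its binding domain.
Binding domain of *himself₄*: the embedded TP, whose subject is Tariq₂.
*Kenji₁* c-commands the anaphor but is outside its binding domain → cannot satisfy Principle A.
*Tariq₂* c-commands the anaphor within its binding domain → licit binder.
*Samir₃* does not c-command the anaphor → cannot bind it.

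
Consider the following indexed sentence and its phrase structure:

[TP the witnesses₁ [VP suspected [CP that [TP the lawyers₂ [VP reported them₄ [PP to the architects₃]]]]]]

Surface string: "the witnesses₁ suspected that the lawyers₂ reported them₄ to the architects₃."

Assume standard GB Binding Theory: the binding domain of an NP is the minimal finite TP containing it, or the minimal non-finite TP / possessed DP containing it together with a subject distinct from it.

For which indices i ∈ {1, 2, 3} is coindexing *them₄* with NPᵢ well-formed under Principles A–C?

{1}

*them* is a pronoun, so Principle B applies: it must be free in its binding domain.
Binding domain of *them₄*: the embedded TP, whose subject is the lawyers₂.
*the witnesses₁* c-commands the pronoun but from outside its binding domain, and is not c-commanded by it → coindexation permitted.
*the lawyers₂* c-commands the pronoun within its binding domain → coindexation would violate Principle B.
*the architects₃*: the pronoun c-commands this R-expression → coindexation would violate Principle C on *the architects₃*.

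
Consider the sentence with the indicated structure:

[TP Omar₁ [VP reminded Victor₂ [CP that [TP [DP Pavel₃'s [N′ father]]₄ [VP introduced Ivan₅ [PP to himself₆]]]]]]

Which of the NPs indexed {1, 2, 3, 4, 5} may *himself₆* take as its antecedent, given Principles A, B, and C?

*himself* is an anaphor, so Principle A applies: it must be bound in its binding domain.
Binding domain of *himself₆*: the embedded TP, whose subject is [Pavel₃'s father]₄.
*Omar₁* c-commands the anaphor but is outside its binding domain → cannot satisfy Principle A.
*Victor₂* c-commands the anaphor but is outside its binding domain → cannot satisfy Principle A.
*Pavel₃* does not c-command the anaphor → cannot bind it.
*[Pavel₃'s father]₄* c-commands the anaphor within its binding domain → licit binder.
*Ivan₅* c-commands the anaphor within its binding domain → licit binder.

{4, 5}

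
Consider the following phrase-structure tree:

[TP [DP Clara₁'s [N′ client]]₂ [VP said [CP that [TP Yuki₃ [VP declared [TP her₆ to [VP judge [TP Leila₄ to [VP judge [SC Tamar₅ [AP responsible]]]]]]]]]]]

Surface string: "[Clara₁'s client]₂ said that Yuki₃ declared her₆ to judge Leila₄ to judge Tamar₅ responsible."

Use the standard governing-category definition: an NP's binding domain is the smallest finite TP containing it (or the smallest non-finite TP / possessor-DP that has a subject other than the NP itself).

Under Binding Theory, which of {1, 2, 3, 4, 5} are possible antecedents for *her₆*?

{1, 2}

*her* is a pronoun, so Principle B applies: it must be free in its binding domain.
Binding domain of *her₆*: the embedded TP, whose subject is Yuki₃.
*Clara₁* and the pronoun do not c-command one another → neither Principle B nor Principle C is at stake; coindexation permitted.
*[Clara₁'s client]₂* c-commands the pronoun but from outside its binding domain, and is not c-commanded by it → coindexation permitted.
*Yuki₃* c-commands the pronoun within its binding domain → coindexation would violate Principle B.
*Leila₄*: the pronoun c-commands this R-expression → coindexation would violate Principle C on *Leila₄*.
*Tamar₅*: the pronoun c-commands this R-expression → coindexation would violate Principle C on *Tamar₅*.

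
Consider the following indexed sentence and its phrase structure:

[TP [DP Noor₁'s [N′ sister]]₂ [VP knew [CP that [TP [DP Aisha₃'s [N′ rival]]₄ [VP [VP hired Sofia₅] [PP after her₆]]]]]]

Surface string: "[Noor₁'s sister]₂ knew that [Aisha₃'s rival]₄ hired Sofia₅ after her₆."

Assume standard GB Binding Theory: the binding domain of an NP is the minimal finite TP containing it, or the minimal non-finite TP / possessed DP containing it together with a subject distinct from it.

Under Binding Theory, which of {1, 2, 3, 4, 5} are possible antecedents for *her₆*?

{1, 2, 3, 5}

*her* is a pronoun, so Principle B applies: it must be free in its binding domain.
Binding domain of *her₆*: the embedded TP, whose subject is [Aisha₃'s rival]₄.
*Noor₁* and the pronoun do not c-command one another → neither Principle B nor Principle C is at stake; coindexation permitted.
*[Noor₁'s sister]₂* c-commands the pronoun but from outside its binding domain, and is not c-commanded by it → coindexation permitted.
*Aisha₃* and the pronoun do not c-command one another → neither Principle B nor Principle C is at stake; coindexation permitted.
*[Aisha₃'s rival]₄* c-commands the pronoun within its binding domain → coindexation would violate Principle B.
*Sofia₅* and the pronoun do not c-command one another → neither Principle B nor Principle C is at stake; coindexation permitted.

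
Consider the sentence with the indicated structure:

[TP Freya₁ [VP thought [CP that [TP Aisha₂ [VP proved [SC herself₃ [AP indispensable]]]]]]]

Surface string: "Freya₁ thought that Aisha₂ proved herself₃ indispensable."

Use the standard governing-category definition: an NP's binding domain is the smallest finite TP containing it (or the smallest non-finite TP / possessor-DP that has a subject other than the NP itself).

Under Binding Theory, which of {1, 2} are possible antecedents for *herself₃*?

*herself* is an anaphor, so Principle A applies: it must be bound in its binding domain.
Binding domain of *herself₃*: the embedded TP, whose subject is Aisha₂.
*Freya₁* c-commands the anaphor but is outside its binding domain → cannot satisfy Principle A.
*Aisha₂* c-commands the anaphor within its binding domain → licit binder.

{2}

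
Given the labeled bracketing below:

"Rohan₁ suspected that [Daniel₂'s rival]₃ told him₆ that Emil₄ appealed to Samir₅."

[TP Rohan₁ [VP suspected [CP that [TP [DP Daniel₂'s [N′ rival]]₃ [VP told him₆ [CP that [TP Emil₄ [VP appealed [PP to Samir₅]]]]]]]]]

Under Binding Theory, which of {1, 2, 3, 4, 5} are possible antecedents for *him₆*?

{1, 2}

*him* is a pronoun, so Principle B applies: it must be free in its binding domain.
Binding domain of *him₆*: the embedded TP, whose subject is [Daniel₂'s rival]₃.
*Rohan₁* c-commands the pronoun but from outside its binding domain, and is not c-commanded by it → coindexation permitted.
*Daniel₂* and the pronoun do not c-command one another → neither Principle B nor Principle C is at stake; coindexation permitted.
*[Daniel₂'s rival]₃* c-commands the pronoun within its binding domain → coindexation would violate Principle B.
*Emil₄*: the pronoun c-commands this R-expression → coindexation would violate Principle C on *Emil₄*.
*Samir₅*: the pronoun c-commands this R-expression → coindexation would violate Principle C on *Samir₅*.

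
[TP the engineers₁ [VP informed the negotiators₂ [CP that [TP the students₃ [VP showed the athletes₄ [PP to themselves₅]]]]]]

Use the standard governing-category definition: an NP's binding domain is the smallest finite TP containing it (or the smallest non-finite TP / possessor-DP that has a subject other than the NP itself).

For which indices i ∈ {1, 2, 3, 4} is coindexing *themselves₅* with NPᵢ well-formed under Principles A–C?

{3, 4}

*themselves* is an anaphor, so Principle A applies: it must be bound in its binding domain.
Binding domain of *themselves₅*: the embedded TP, whose subject is the students₃.
*the engineers₁* c-commands the anaphor but is outside its binding domain → cannot satisfy Principle A.
*the negotiators₂* c-commands the anaphor but is outside its binding domain → cannot satisfy Principle A.
*the students₃* c-commands the anaphor within its binding domain → licit binder.
*the athletes₄* c-commands the anaphor within its binding domain → licit binder.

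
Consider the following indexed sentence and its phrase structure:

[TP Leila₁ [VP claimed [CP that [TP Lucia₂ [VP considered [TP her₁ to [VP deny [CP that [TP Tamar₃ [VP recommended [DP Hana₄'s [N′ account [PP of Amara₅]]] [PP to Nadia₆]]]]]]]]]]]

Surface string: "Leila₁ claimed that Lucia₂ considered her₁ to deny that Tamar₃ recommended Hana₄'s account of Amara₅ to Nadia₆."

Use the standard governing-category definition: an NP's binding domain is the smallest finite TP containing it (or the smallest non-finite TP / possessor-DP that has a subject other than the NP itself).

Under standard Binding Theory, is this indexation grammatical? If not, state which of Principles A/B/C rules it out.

The two coindexed NPs are *Leila₁* and *her₁*.
*her₁* is a pronoun; its binding domain is the embedded TP, whose subject is Lucia₂. Within that domain it is c-commanded only by *Lucia₂*, which carries a different index — the pronoun is free locally, so Principle B holds.
*Leila₁* is an R-expression; *her₁* does not c-command it, and no other NP shares its index, so Principle C is satisfied.
All principles are respected.

grammatical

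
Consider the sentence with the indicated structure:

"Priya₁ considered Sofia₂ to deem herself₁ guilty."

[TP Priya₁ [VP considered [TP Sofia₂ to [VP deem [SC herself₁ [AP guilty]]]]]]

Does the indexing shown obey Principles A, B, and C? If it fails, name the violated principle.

Principle A

The two coindexed NPs are *Priya₁* and *herself₁*.
*herself₁* is an anaphor. Principle A requires it to be bound within its binding domain — the embedded TP, whose subject is Sofia₂.
Within that domain it is c-commanded by *Sofia₂*, which does not share its index.
*Priya₁* does c-command the anaphor, but from outside its binding domain.
The anaphor is unbound in its domain → Principle A violation.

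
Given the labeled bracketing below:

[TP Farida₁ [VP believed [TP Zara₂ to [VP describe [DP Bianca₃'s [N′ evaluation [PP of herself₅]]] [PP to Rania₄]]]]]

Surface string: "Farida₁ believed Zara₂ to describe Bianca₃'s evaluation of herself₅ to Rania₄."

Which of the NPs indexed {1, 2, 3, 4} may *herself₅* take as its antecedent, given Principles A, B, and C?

*herself* is an anaphor, so Principle A applies: it must be bound in its binding domain.
Binding domain of *herself₅*: the possessed DP, whose subject is Bianca₃.
*Farida₁* c-commands the anaphor but is outside its binding domain → cannot satisfy Principle A.
*Zara₂* c-commands the anaphor but is outside its binding domain → cannot satisfy Principle A.
*Bianca₃* c-commands the anaphor within its binding domain → licit binder.
*Rania₄* does not c-command the anaphor → cannot bind it.

{3}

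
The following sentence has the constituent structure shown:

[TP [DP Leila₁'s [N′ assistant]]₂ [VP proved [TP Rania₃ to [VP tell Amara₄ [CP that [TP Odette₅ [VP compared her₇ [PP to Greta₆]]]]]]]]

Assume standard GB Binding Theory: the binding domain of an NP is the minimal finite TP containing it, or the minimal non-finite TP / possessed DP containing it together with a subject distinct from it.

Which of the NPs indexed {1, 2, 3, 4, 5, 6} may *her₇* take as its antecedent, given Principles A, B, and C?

*her* is a pronoun, so Principle B applies: it must be free in its binding domain.
Binding domain of *her₇*: the embedded TP, whose subject is Odette₅.
*Leila₁* and the pronoun do not c-command one another → neither Principle B nor Principle C is at stake; coindexation permitted.
*[Leila₁'s assistant]₂* c-commands the pronoun but from outside its binding domain, and is not c-commanded by it → coindexation permitted.
*Rania₃* c-commands the pronoun but from outside its binding domain, and is not c-commanded by it → coindexation permitted.
*Amara₄* c-commands the pronoun but from outside its binding domain, and is not c-commanded by it → coindexation permitted.
*Odette₅* c-commands the pronoun within its binding domain → coindexation would violate Principle B.
*Greta₆*: the pronoun c-commands this R-expression → coindexation would violate Principle C on *Greta₆*.

{1, 2, 3, 4}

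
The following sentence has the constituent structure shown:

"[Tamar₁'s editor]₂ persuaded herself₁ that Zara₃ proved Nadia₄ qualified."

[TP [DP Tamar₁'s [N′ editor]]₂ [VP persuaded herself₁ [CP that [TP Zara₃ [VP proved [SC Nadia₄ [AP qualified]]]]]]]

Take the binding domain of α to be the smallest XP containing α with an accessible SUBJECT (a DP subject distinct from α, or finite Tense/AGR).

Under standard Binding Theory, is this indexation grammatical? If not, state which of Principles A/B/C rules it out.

The two coindexed NPs are *Tamar₁* and *herself₁*.
*herself₁* is an anaphor. Principle A requires it to be bound within its binding domain — the matrix TP, whose subject is [Tamar₁'s editor]₂.
Within that domain it is c-commanded by *[Tamar₁'s editor]₂*, which does not share its index.
*Tamar₁* does not c-command the anaphor at all.
The anaphor is unbound in its domain → Principle A violation.

Principle A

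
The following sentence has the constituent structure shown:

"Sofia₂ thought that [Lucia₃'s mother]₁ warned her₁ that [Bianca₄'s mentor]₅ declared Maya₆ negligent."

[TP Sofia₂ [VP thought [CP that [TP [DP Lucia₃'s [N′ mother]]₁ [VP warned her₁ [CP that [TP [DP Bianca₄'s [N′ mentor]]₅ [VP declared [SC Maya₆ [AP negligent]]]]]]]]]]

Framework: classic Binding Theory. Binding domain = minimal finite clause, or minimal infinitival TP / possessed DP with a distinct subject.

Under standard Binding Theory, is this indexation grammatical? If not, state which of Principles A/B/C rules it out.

The two coindexed NPs are *[Lucia₃'s mother]₁* and *her₁*.
*her₁* is a pronoun. Its binding domain is the embedded TP, whose subject is [Lucia₃'s mother]₁.
*[Lucia₃'s mother]₁* c-commands it within that domain and carries the same index.
The pronoun is locally bound → Principle B violation.

Principle B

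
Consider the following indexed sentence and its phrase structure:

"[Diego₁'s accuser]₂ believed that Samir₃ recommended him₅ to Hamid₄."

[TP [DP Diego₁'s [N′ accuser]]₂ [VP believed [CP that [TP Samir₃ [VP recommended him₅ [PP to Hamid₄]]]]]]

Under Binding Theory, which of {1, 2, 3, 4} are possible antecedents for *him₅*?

{1, 2}

*him* is a pronoun, so Principle B applies: it must be free in its binding domain.
Binding domain of *him₅*: the embedded TP, whose subject is Samir₃.
*Diego₁* and the pronoun do not c-command one another → neither Principle B nor Principle C is at stake; coindexation permitted.
*[Diego₁'s accuser]₂* c-commands the pronoun but from outside its binding domain, and is not c-commanded by it → coindexation permitted.
*Samir₃* c-commands the pronoun within its binding domain → coindexation would violate Principle B.
*Hamid₄*: the pronoun c-commands this R-expression → coindexation would violate Principle C on *Hamid₄*.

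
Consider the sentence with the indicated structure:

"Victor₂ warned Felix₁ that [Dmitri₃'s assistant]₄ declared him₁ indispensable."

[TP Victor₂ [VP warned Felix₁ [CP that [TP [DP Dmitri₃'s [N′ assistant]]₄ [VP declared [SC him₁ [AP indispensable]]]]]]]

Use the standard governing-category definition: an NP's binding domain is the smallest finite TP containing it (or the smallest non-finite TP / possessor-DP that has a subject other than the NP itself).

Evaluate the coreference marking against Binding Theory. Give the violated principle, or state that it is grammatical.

The two coindexed NPs are *Felix₁* and *him₁*.
*him₁* is a pronoun; its binding domain is the embedded TP, whose subject is [Dmitri₃'s assistant]₄. Within that domain it is c-commanded only by *[Dmitri₃'s assistant]₄*, which carries a different index — the pronoun is free locally, so Principle B holds.
*Felix₁* is an R-expression; *him₁* does not c-command it, and no other NP shares its index, so Principle C is satisfied.
All principles are respected.

grammatical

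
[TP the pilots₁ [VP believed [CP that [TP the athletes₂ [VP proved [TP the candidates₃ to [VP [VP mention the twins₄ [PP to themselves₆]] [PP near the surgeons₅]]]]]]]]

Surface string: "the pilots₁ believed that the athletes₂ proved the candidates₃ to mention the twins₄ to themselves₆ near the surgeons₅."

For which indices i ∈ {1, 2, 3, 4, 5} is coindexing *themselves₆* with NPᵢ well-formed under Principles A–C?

*themselves* is an anaphor, so Principle A applies: it must be bound in its binding domain.
Binding domain of *themselves₆*: the embedded TP, whose subject is the candidates₃.
*the pilots₁* c-commands the anaphor but is outside its binding domain → cannot satisfy Principle A.
*the athletes₂* c-commands the anaphor but is outside its binding domain → cannot satisfy Principle A.
*the candidates₃* c-commands the anaphor within its binding domain → licit binder.
*the twins₄* c-commands the anaphor within its binding domain → licit binder.
*the surgeons₅* does not c-command the anaphor → cannot bind it.

{3, 4}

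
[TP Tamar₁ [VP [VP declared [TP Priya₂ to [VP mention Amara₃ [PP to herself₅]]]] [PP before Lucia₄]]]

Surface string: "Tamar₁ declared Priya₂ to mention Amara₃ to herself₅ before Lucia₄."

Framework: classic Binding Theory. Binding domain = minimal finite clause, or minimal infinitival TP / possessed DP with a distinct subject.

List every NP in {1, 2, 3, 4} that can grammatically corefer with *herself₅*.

*herself* is an anaphor, so Principle A applies: it must be bound in its binding domain.
Binding domain of *herself₅*: the embedded TP, whose subject is Priya₂.
*Tamar₁* c-commands the anaphor but is outside its binding domain → cannot satisfy Principle A.
*Priya₂* c-commands the anaphor within its binding domain → licit binder.
*Amara₃* c-commands the anaphor within its binding domain → licit binder.
*Lucia₄* does not c-command the anaphor → cannot bind it.

{2, 3}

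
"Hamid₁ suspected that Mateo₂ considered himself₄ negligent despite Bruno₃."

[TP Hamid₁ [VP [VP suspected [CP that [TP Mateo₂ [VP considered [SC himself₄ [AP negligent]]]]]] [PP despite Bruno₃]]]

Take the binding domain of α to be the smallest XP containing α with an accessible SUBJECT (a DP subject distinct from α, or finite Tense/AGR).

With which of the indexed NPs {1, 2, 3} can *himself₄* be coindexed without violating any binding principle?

*himself* is an anaphor, so Principle A applies: it must be bound in its binding domain.
Binding domain of *himself₄*: the embedded TP, whose subject is Mateo₂.
*Hamid₁* c-commands the anaphor but is outside its binding domain → cannot satisfy Principle A.
*Mateo₂* c-commands the anaphor within its binding domain → licit binder.
*Bruno₃* does not c-command the anaphor → cannot bind it.

{2}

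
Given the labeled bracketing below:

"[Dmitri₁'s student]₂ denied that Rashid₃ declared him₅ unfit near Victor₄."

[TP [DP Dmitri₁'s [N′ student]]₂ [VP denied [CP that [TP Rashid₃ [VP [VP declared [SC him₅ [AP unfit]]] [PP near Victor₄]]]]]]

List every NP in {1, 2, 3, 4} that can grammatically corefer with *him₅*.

{1, 2, 4}

*him* is a pronoun, so Principle B applies: it must be free in its binding domain.
Binding domain of *him₅*: the embedded TP, whose subject is Rashid₃.
*Dmitri₁* and the pronoun do not c-command one another → neither Principle B nor Principle C is at stake; coindexation permitted.
*[Dmitri₁'s student]₂* c-commands the pronoun but from outside its binding domain, and is not c-commanded by it → coindexation permitted.
*Rashid₃* c-commands the pronoun within its binding domain → coindexation would violate Principle B.
*Victor₄* and the pronoun do not c-command one another → neither Principle B nor Principle C is at stake; coindexation permitted.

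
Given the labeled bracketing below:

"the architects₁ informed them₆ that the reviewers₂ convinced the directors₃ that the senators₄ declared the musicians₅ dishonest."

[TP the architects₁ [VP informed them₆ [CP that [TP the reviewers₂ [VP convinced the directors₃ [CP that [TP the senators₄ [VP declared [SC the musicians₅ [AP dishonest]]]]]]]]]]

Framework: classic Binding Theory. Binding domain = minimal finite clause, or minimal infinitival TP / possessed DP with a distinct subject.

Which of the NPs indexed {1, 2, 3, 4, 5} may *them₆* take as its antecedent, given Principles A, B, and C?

none

*them* is a pronoun, so Principle B applies: it must be free in its binding domain.
Binding domain of *them₆*: the matrix TP, whose subject is the architects₁.
*the architects₁* c-commands the pronoun within its binding domain → coindexation would violate Principle B.
*the reviewers₂*: the pronoun c-commands this R-expression → coindexation would violate Principle C on *the reviewers₂*.
*the directors₃*: the pronoun c-commands this R-expression → coindexation would violate Principle C on *the directors₃*.
*the senators₄*: the pronoun c-commands this R-expression → coindexation would violate Principle C on *the senators₄*.
*the musicians₅*: the pronoun c-commands this R-expression → coindexation would violate Principle C on *the musicians₅*.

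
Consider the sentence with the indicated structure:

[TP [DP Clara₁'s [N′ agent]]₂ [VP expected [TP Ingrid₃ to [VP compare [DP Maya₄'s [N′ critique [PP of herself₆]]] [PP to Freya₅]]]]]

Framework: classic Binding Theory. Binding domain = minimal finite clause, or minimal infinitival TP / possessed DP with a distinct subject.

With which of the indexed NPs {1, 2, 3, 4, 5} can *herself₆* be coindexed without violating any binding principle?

*herself* is an anaphor, so Principle A applies: it must be bound in its binding domain.
Binding domain of *herself₆*: the possessed DP, whose subject is Maya₄.
*Clara₁* does not c-command the anaphor → cannot bind it.
*[Clara₁'s agent]₂* c-commands the anaphor but is outside its binding domain → cannot satisfy Principle A.
*Ingrid₃* c-commands the anaphor but is outside its binding domain → cannot satisfy Principle A.
*Maya₄* c-commands the anaphor within its binding domain → licit binder.
*Freya₅* does not c-command the anaphor → cannot bind it.

{4}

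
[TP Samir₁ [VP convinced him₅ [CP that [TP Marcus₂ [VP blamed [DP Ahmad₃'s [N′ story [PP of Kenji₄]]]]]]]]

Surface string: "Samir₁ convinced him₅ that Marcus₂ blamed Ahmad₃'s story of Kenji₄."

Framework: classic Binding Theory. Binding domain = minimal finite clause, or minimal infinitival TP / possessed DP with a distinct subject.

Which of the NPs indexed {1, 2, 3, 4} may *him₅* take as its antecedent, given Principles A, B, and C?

none

*him* is a pronoun, so Principle B applies: it must be free in its binding domain.
Binding domain of *him₅*: the matrix TP, whose subject is Samir₁.
*Samir₁* c-commands the pronoun within its binding domain → coindexation would violate Principle B.
*Marcus₂*: the pronoun c-commands this R-expression → coindexation would violate Principle C on *Marcus₂*.
*Ahmad₃*: the pronoun c-commands this R-expression → coindexation would violate Principle C on *Ahmad₃*.
*Kenji₄*: the pronoun c-commands this R-expression → coindexation would violate Principle C on *Kenji₄*.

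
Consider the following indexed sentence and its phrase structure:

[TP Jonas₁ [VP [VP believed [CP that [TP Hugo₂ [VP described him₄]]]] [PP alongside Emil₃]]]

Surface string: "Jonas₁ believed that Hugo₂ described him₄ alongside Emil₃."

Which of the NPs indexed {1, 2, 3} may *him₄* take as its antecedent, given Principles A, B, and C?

{1, 3}

*him* is a pronoun, so Principle B applies: it must be free in its binding domain.
Binding domain of *him₄*: the embedded TP, whose subject is Hugo₂.
*Jonas₁* c-commands the pronoun but from outside its binding domain, and is not c-commanded by it → coindexation permitted.
*Hugo₂* c-commands the pronoun within its binding domain → coindexation would violate Principle B.
*Emil₃* and the pronoun do not c-command one another → neither Principle B nor Principle C is at stake; coindexation permitted.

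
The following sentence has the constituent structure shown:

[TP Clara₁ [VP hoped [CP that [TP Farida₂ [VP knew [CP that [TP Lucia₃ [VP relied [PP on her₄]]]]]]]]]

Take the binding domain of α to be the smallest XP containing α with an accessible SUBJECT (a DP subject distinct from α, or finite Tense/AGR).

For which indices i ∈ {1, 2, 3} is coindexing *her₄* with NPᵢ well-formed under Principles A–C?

*her* is a pronoun, so Principle B applies: it must be free in its binding domain.
Binding domain of *her₄*: the embedded TP, whose subject is Lucia₃.
*Clara₁* c-commands the pronoun but from outside its binding domain, and is not c-commanded by it → coindexation permitted.
*Farida₂* c-commands the pronoun but from outside its binding domain, and is not c-commanded by it → coindexation permitted.
*Lucia₃* c-commands the pronoun within its binding domain → coindexation would violate Principle B.

{1, 2}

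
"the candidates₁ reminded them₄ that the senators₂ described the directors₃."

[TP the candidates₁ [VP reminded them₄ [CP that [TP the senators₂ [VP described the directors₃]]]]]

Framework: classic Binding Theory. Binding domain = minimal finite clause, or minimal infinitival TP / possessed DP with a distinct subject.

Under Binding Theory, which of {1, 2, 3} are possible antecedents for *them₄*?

none

*them* is a pronoun, so Principle B applies: it must be free in its binding domain.
Binding domain of *them₄*: the matrix TP, whose subject is the candidates₁.
*the candidates₁* c-commands the pronoun within its binding domain → coindexation would violate Principle B.
*the senators₂*: the pronoun c-commands this R-expression → coindexation would violate Principle C on *the senators₂*.
*the directors₃*: the pronoun c-commands this R-expression → coindexation would violate Principle C on *the directors₃*.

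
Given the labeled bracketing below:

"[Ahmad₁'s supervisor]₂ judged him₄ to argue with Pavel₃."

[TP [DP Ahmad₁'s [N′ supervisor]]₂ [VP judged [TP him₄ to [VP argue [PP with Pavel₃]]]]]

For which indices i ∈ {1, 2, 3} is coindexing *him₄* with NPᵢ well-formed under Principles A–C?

{1}

*him* is a pronoun, so Principle B applies: it must be free in its binding domain.
Binding domain of *him₄*: the matrix TP, whose subject is [Ahmad₁'s supervisor]₂.
*Ahmad₁* and the pronoun do not c-command one another → neither Principle B nor Principle C is at stake; coindexation permitted.
*[Ahmad₁'s supervisor]₂* c-commands the pronoun within its binding domain → coindexation would violate Principle B.
*Pavel₃*: the pronoun c-commands this R-expression → coindexation would violate Principle C on *Pavel₃*.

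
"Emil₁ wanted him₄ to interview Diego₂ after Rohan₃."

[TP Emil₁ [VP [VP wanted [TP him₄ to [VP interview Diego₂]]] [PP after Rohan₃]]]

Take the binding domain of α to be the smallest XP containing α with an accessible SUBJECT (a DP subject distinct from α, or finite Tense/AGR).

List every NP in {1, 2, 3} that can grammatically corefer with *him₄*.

{3}

*him* is a pronoun, so Principle B applies: it must be free in its binding domain.
Binding domain of *him₄*: the matrix TP, whose subject is Emil₁.
*Emil₁* c-commands the pronoun within its binding domain → coindexation would violate Principle B.
*Diego₂*: the pronoun c-commands this R-expression → coindexation would violate Principle C on *Diego₂*.
*Rohan₃* and the pronoun do not c-command one another → neither Principle B nor Principle C is at stake; coindexation permitted.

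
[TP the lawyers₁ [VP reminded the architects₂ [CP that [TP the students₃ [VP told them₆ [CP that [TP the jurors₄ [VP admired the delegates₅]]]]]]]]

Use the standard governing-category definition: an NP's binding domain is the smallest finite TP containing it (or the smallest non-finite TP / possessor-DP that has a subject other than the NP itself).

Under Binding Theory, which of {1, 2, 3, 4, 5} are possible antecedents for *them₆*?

*them* is a pronoun, so Principle B applies: it must be free in its binding domain.
Binding domain of *them₆*: the embedded TP, whose subject is the students₃.
*the lawyers₁* c-commands the pronoun but from outside its binding domain, and is not c-commanded by it → coindexation permitted.
*the architects₂* c-commands the pronoun but from outside its binding domain, and is not c-commanded by it → coindexation permitted.
*the students₃* c-commands the pronoun within its binding domain → coindexation would violate Principle B.
*the jurors₄*: the pronoun c-commands this R-expression → coindexation would violate Principle C on *the jurors₄*.
*the delegates₅*: the pronoun c-commands this R-expression → coindexation would violate Principle C on *the delegates₅*.

{1, 2}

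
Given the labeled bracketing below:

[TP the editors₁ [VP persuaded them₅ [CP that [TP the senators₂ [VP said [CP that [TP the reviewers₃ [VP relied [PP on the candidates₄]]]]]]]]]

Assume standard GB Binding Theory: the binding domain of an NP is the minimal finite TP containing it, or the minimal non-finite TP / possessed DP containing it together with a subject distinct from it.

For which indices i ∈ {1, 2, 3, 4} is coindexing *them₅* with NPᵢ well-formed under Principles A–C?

none

*them* is a pronoun, so Principle B applies: it must be free in its binding domain.
Binding domain of *them₅*: the matrix TP, whose subject is the editors₁.
*the editors₁* c-commands the pronoun within its binding domain → coindexation would violate Principle B.
*the senators₂*: the pronoun c-commands this R-expression → coindexation would violate Principle C on *the senators₂*.
*the reviewers₃*: the pronoun c-commands this R-expression → coindexation would violate Principle C on *the reviewers₃*.
*the candidates₄*: the pronoun c-commands this R-expression → coindexation would violate Principle C on *the candidates₄*.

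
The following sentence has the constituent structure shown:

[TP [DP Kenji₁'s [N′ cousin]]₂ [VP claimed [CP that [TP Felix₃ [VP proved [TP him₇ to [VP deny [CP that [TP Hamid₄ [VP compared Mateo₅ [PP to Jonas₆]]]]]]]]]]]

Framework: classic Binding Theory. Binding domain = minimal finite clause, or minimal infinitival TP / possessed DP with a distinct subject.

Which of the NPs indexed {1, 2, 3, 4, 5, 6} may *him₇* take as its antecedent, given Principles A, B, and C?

{1, 2}

*him* is a pronoun, so Principle B applies: it must be free in its binding domain.
Binding domain of *him₇*: the embedded TP, whose subject is Felix₃.
*Kenji₁* and the pronoun do not c-command one another → neither Principle B nor Principle C is at stake; coindexation permitted.
*[Kenji₁'s cousin]₂* c-commands the pronoun but from outside its binding domain, and is not c-commanded by it → coindexation permitted.
*Felix₃* c-commands the pronoun within its binding domain → coindexation would violate Principle B.
*Hamid₄*: the pronoun c-commands this R-expression → coindexation would violate Principle C on *Hamid₄*.
*Mateo₅*: the pronoun c-commands this R-expression → coindexation would violate Principle C on *Mateo₅*.
*Jonas₆*: the pronoun c-commands this R-expression → coindexation would violate Principle C on *Jonas₆*.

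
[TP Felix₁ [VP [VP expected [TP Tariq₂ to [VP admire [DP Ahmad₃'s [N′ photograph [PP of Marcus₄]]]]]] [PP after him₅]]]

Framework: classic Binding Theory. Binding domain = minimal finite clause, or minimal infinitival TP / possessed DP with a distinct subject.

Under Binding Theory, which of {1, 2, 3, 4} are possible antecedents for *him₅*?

{2, 3, 4}

*him* is a pronoun, so Principle B applies: it must be free in its binding domain.
Binding domain of *him₅*: the matrix TP, whose subject is Felix₁.
*Felix₁* c-commands the pronoun within its binding domain → coindexation would violate Principle B.
*Tariq₂* and the pronoun do not c-command one another → neither Principle B nor Principle C is at stake; coindexation permitted.
*Ahmad₃* and the pronoun do not c-command one another → neither Principle B nor Principle C is at stake; coindexation permitted.
*Marcus₄* and the pronoun do not c-command one another → neither Principle B nor Principle C is at stake; coindexation permitted.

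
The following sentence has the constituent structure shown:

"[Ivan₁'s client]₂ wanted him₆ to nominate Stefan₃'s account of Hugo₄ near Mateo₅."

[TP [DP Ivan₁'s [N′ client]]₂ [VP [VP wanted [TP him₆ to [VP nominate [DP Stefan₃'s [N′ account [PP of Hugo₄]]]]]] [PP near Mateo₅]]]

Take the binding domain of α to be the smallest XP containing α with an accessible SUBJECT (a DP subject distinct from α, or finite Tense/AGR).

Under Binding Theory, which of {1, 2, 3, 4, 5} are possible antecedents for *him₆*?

{1, 5}

*him* is a pronoun, so Principle B applies: it must be free in its binding domain.
Binding domain of *him₆*: the matrix TP, whose subject is [Ivan₁'s client]₂.
*Ivan₁* and the pronoun do not c-command one another → neither Principle B nor Principle C is at stake; coindexation permitted.
*[Ivan₁'s client]₂* c-commands the pronoun within its binding domain → coindexation would violate Principle B.
*Stefan₃*: the pronoun c-commands this R-expression → coindexation would violate Principle C on *Stefan₃*.
*Hugo₄*: the pronoun c-commands this R-expression → coindexation would violate Principle C on *Hugo₄*.
*Mateo₅* and the pronoun do not c-command one another → neither Principle B nor Principle C is at stake; coindexation permitted.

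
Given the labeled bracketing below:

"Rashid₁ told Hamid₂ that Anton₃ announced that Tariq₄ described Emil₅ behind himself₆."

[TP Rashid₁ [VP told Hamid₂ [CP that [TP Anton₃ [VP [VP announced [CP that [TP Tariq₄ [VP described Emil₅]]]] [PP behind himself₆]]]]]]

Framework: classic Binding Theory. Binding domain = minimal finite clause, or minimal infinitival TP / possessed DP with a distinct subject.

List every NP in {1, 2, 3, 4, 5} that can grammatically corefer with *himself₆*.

{3}

*himself* is an anaphor, so Principle A applies: it must be bound in its binding domain.
Binding domain of *himself₆*: the embedded TP, whose subject is Anton₃.
*Rashid₁* c-commands the anaphor but is outside its binding domain → cannot satisfy Principle A.
*Hamid₂* c-commands the anaphor but is outside its binding domain → cannot satisfy Principle A.
*Anton₃* c-commands the anaphor within its binding domain → licit binder.
*Tariq₄* does not c-command the anaphor → cannot bind it.
*Emil₅* does not c-command the anaphor → cannot bind it.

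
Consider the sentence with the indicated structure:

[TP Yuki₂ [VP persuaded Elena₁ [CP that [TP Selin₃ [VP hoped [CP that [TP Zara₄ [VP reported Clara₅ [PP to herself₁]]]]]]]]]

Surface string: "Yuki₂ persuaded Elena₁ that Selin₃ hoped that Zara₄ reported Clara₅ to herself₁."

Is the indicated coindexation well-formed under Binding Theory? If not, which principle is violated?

The two coindexed NPs are *Elena₁* and *herself₁*.
*herself₁* is an anaphor. Principle A requires it to be bound within its binding domain — the embedded TP, whose subject is Zara₄.
Within that domain it is c-commanded by *Zara₄*, *Clara₅*, none of which share its index.
*Elena₁* does c-command the anaphor, but from outside its binding domain.
The anaphor is unbound in its domain → Principle A violation.

Principle A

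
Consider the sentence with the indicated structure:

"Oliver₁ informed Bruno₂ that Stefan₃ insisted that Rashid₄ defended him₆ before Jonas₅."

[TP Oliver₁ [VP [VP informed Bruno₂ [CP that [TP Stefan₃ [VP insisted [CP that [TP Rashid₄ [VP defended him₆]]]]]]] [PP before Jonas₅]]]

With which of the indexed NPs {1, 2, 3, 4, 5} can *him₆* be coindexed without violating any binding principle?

*him* is a pronoun, so Principle B applies: it must be free in its binding domain.
Binding domain of *him₆*: the embedded TP, whose subject is Rashid₄.
*Oliver₁* c-commands the pronoun but from outside its binding domain, and is not c-commanded by it → coindexation permitted.
*Bruno₂* c-commands the pronoun but from outside its binding domain, and is not c-commanded by it → coindexation permitted.
*Stefan₃* c-commands the pronoun but from outside its binding domain, and is not c-commanded by it → coindexation permitted.
*Rashid₄* c-commands the pronoun within its binding domain → coindexation would violate Principle B.
*Jonas₅* and the pronoun do not c-command one another → neither Principle B nor Principle C is at stake; coindexation permitted.

{1, 2, 3, 5}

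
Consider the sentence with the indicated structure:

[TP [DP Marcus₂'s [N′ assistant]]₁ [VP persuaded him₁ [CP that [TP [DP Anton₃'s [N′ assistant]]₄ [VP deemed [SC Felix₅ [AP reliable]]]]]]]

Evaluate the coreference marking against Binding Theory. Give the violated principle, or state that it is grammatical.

The two coindexed NPs are *[Marcus₂'s assistant]₁* and *him₁*.
*him₁* is a pronoun. Its binding domain is the matrix TP, whose subject is [Marcus₂'s assistant]₁.
*[Marcus₂'s assistant]₁* c-commands it within that domain and carries the same index.
The pronoun is locally bound → Principle B violation.

Principle B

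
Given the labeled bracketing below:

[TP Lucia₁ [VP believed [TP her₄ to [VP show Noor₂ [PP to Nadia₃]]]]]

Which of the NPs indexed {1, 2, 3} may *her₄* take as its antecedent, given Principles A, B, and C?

none

*her* is a pronoun, so Principle B applies: it must be free in its binding domain.
Binding domain of *her₄*: the matrix TP, whose subject is Lucia₁.
*Lucia₁* c-commands the pronoun within its binding domain → coindexation would violate Principle B.
*Noor₂*: the pronoun c-commands this R-expression → coindexation would violate Principle C on *Noor₂*.
*Nadia₃*: the pronoun c-commands this R-expression → coindexation would violate Principle C on *Nadia₃*.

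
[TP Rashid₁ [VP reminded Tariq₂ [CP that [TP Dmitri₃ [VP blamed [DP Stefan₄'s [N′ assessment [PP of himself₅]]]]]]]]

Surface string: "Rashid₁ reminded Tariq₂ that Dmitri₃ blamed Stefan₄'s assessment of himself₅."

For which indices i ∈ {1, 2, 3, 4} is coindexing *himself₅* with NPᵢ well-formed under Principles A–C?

*himself* is an anaphor, so Principle A applies: it must be bound in its binding domain.
Binding domain of *himself₅*: the possessed DP, whose subject is Stefan₄.
*Rashid₁* c-commands the anaphor but is outside its binding domain → cannot satisfy Principle A.
*Tariq₂* c-commands the anaphor but is outside its binding domain → cannot satisfy Principle A.
*Dmitri₃* c-commands the anaphor but is outside its binding domain → cannot satisfy Principle A.
*Stefan₄* c-commands the anaphor within its binding domain → licit binder.

{4}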